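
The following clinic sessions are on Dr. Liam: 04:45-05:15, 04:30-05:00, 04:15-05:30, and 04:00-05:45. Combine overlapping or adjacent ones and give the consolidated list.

Sort by start: 04:00-05:45, 04:15-05:30, 04:30-05:00, 04:45-05:15.
04:15-05:30 overlaps/touches 04:00-05:45 → extend to 04:00-05:45.
04:30-05:00 overlaps/touches 04:00-05:45 → extend to 04:00-05:45.
04:45-05:15 overlaps/touches 04:00-05:45 → extend to 04:00-05:45.

04:00-05:45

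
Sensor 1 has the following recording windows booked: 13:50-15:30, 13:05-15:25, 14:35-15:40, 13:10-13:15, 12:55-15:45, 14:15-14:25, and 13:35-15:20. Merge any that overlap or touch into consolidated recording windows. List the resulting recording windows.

12:55-15:45

Sort by start: 12:55-15:45, 13:05-15:25, 13:10-13:15, 13:35-15:20, 13:50-15:30, 14:15-14:25, 14:35-15:40.
13:05-15:25 overlaps/touches 12:55-15:45 → extend to 12:55-15:45.
13:10-13:15 overlaps/touches 12:55-15:45 → extend to 12:55-15:45.
13:35-15:20 overlaps/touches 12:55-15:45 → extend to 12:55-15:45.
13:50-15:30 overlaps/touches 12:55-15:45 → extend to 12:55-15:45.
14:15-14:25 overlaps/touches 12:55-15:45 → extend to 12:55-15:45.
14:35-15:40 overlaps/touches 12:55-15:45 → extend to 12:55-15:45.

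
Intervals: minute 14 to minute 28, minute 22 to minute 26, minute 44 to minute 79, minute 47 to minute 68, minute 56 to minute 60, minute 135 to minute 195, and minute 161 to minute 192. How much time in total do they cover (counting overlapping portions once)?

109 minutes

Merged: minute 14 to minute 28, minute 44 to minute 79, minute 135 to minute 195.
Lengths: 14 minutes + 35 minutes + 60 minutes = 109 minutes.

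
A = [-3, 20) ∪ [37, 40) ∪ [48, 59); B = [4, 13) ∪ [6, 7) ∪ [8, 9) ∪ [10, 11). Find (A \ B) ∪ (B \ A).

[-3, 4) ∪ [13, 20) ∪ [37, 40) ∪ [48, 59)

B, merged: [4, 13).
A but not B: [-3, 4), [13, 20), [37, 40), [48, 59).
B but not A: none.
Combining gives A △ B.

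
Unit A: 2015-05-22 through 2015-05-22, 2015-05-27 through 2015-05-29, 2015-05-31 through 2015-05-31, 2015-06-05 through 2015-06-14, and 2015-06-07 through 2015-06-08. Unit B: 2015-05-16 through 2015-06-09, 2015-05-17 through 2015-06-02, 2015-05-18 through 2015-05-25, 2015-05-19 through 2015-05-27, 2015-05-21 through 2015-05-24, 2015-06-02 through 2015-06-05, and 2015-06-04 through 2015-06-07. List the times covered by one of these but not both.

2015-05-16 through 2015-05-21, 2015-05-23 through 2015-05-26, 2015-05-30 through 2015-05-30, 2015-06-01 through 2015-06-04, 2015-06-10 through 2015-06-14

Merge the first list: 2015-05-22 through 2015-05-22, 2015-05-27 through 2015-05-29, 2015-05-31 through 2015-05-31, 2015-06-05 through 2015-06-14.
Merge the second list: 2015-05-16 through 2015-06-09.
A but not B: 2015-06-10 through 2015-06-14.
B but not A: 2015-05-16 through 2015-05-21, 2015-05-23 through 2015-05-26, 2015-05-30 through 2015-05-30, 2015-06-01 through 2015-06-04.
Combining gives A △ B.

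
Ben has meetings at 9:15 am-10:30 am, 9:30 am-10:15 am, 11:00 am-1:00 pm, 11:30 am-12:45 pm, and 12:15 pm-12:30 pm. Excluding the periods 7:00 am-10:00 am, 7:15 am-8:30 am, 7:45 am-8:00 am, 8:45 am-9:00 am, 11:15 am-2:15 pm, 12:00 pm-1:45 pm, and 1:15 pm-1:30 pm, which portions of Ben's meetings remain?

First set merges to 9:15 am–10:30 am, 11:00 am–1:00 pm.
Second set merges to 7:00 am–10:00 am, 11:15 am–2:15 pm.
9:15 am–10:30 am \ B = 10:00 am–10:30 am.
11:00 am–1:00 pm \ B = 11:00 am–11:15 am.

10:00 am–10:30 am, 11:00 am–11:15 am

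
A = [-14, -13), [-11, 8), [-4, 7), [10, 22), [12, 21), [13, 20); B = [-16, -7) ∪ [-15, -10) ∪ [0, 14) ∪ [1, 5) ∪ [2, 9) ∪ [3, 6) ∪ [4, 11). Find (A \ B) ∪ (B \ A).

First set merges to [-14, -13), [-11, 8), [10, 22).
Second set merges to [-16, -7), [0, 14).
A \ B = [-7, 0), [14, 22).
B \ A = [-16, -14), [-13, -11), [8, 10).
Union of the two gives the symmetric difference.

[-16, -14) ∪ [-13, -11) ∪ [-7, 0) ∪ [8, 10) ∪ [14, 22)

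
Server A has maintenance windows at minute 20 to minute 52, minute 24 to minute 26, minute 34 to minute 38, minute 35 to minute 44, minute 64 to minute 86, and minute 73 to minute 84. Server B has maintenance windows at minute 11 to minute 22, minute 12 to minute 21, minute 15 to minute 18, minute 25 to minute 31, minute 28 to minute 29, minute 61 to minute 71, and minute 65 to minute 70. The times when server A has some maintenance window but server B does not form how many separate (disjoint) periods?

A, merged: minute 20 to minute 52, minute 64 to minute 86.
B, merged: minute 11 to minute 22, minute 25 to minute 31, minute 61 to minute 71.
A \ B = minute 22 to minute 25, minute 31 to minute 52, minute 71 to minute 86.
That is 3 disjoint pieces.

3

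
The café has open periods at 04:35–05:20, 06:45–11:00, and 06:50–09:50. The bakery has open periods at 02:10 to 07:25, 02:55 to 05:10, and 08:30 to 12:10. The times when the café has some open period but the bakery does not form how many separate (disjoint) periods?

Merge the first list: 04:35–05:20, 06:45–11:00.
Merge the second list: 02:10–07:25, 08:30–12:10.
A \ B = 07:25–08:30.
That is 1 disjoint piece.

1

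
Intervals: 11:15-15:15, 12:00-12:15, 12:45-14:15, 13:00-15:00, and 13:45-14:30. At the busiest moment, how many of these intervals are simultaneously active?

At 13:45, 4 of the intervals are simultaneously active.
No point has more.

4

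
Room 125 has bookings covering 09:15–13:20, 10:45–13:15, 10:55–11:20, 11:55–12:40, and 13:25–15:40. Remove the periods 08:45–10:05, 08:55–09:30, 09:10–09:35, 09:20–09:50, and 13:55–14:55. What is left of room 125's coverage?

First set merges to 09:15–13:20, 13:25–15:40.
Second set merges to 08:45–10:05, 13:55–14:55.
09:15–13:20 minus B → 10:05–13:20.
13:25–15:40 minus B → 13:25–13:55, 14:55–15:40.

10:05–13:20, 13:25–13:55, 14:55–15:40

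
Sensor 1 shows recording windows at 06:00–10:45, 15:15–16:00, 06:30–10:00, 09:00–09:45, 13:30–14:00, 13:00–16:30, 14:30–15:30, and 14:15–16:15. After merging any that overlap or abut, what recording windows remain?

Sort by start: 06:00–10:45, 06:30–10:00, 09:00–09:45, 13:00–16:30, 13:30–14:00, 14:15–16:15, 14:30–15:30, 15:15–16:00.
06:30–10:00 overlaps/touches 06:00–10:45 → extend to 06:00–10:45.
09:00–09:45 overlaps/touches 06:00–10:45 → extend to 06:00–10:45.
13:00–16:30 is disjoint → start new block.
13:30–14:00 overlaps/touches 13:00–16:30 → extend to 13:00–16:30.
14:15–16:15 overlaps/touches 13:00–16:30 → extend to 13:00–16:30.
14:30–15:30 overlaps/touches 13:00–16:30 → extend to 13:00–16:30.
15:15–16:00 overlaps/touches 13:00–16:30 → extend to 13:00–16:30.

06:00–10:45, 13:00–16:30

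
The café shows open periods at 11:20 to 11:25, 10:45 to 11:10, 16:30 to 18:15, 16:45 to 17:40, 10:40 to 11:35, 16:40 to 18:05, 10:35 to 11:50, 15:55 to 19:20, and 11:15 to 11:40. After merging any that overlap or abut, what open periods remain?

Sort by start: 10:35–11:50, 10:40–11:35, 10:45–11:10, 11:15–11:40, 11:20–11:25, 15:55–19:20, 16:30–18:15, 16:40–18:05, 16:45–17:40.
10:40–11:35 overlaps/touches 10:35–11:50 → extend to 10:35–11:50.
10:45–11:10 overlaps/touches 10:35–11:50 → extend to 10:35–11:50.
11:15–11:40 overlaps/touches 10:35–11:50 → extend to 10:35–11:50.
11:20–11:25 overlaps/touches 10:35–11:50 → extend to 10:35–11:50.
15:55–19:20 is disjoint → start new block.
16:30–18:15 overlaps/touches 15:55–19:20 → extend to 15:55–19:20.
16:40–18:05 overlaps/touches 15:55–19:20 → extend to 15:55–19:20.
16:45–17:40 overlaps/touches 15:55–19:20 → extend to 15:55–19:20.

10:35–11:50, 15:55–19:20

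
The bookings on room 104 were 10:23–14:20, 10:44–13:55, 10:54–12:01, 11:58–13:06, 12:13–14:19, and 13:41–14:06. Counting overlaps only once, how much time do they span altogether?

3 h 57 min

Merged: 10:23-14:20.
Length: 3 h 57 min.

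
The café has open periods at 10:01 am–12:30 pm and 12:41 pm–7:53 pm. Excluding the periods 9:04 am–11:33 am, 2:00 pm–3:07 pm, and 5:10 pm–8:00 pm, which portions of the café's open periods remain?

11:33 am-12:30 pm, 12:41 pm-2:00 pm, 3:07 pm-5:10 pm

10:01 am-12:30 pm \ B = 11:33 am-12:30 pm.
12:41 pm-7:53 pm \ B = 12:41 pm-2:00 pm, 3:07 pm-5:10 pm.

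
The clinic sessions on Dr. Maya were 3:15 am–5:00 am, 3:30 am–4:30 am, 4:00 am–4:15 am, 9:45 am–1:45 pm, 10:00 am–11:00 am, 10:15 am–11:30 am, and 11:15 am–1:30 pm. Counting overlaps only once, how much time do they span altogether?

5 h 45 min

Merged: 3:15 am–5:00 am, 9:45 am–1:45 pm.
Lengths: 1 h 45 min + 4 h = 5 h 45 min.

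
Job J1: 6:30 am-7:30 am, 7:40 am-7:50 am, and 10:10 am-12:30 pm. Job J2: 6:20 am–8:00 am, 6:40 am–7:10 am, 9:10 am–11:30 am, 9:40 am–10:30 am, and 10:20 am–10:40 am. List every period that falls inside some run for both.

Second set merges to 6:20 am-8:00 am, 9:10 am-11:30 am.
6:30 am-7:30 am meets the second set on 6:30 am-7:30 am.
7:40 am-7:50 am meets the second set on 7:40 am-7:50 am.
10:10 am-12:30 pm meets the second set on 10:10 am-11:30 am.

6:30 am-7:30 am, 7:40 am-7:50 am, 10:10 am-11:30 am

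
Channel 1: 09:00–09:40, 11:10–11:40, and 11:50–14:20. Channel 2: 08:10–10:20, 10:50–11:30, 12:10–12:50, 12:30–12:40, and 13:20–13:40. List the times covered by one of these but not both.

B, merged: 08:10–10:20, 10:50–11:30, 12:10–12:50, 13:20–13:40.
Only in the first: 11:30–11:40, 11:50–12:10, 12:50–13:20, 13:40–14:20.
Only in the second: 08:10–09:00, 09:40–10:20, 10:50–11:10.
Together these are the periods covered by exactly one.

08:10–09:00, 09:40–10:20, 10:50–11:10, 11:30–11:40, 11:50–12:10, 12:50–13:20, 13:40–14:20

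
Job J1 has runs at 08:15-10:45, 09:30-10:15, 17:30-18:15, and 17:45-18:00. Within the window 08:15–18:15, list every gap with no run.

The merged coverage is 08:15-10:45, 17:30-18:15.
Complement within 08:15-18:15: 10:45-17:30.

10:45-17:30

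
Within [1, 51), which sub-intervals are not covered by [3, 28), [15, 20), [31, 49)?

[1, 3) ∪ [28, 31) ∪ [49, 51)

Covered (merged): [3, 28), [31, 49).
Gaps within [1, 51): [1, 3), [28, 31), [49, 51).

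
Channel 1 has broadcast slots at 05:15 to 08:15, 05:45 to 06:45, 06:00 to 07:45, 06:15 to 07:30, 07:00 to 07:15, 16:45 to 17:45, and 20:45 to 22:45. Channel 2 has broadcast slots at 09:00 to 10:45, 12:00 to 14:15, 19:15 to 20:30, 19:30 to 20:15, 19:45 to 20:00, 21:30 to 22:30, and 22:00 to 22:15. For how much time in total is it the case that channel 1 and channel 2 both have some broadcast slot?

1 h

A, merged: 05:15-08:15, 16:45-17:45, 20:45-22:45.
B, merged: 09:00-10:45, 12:00-14:15, 19:15-20:30, 21:30-22:30.
A ∩ B = 21:30-22:30.
Total: 1 h.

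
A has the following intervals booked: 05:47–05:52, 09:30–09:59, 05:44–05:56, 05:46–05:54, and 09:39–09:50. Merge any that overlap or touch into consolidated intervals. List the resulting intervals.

Sort by start: 05:44–05:56, 05:46–05:54, 05:47–05:52, 09:30–09:59, 09:39–09:50.
05:46–05:54 overlaps/touches 05:44–05:56 → extend to 05:44–05:56.
05:47–05:52 overlaps/touches 05:44–05:56 → extend to 05:44–05:56.
09:30–09:59 is disjoint → start new block.
09:39–09:50 overlaps/touches 09:30–09:59 → extend to 09:30–09:59.

05:44–05:56, 09:30–09:59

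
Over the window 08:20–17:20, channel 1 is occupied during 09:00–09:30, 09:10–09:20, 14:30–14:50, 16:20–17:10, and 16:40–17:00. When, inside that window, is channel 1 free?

08:20-09:00, 09:30-14:30, 14:50-16:20, 17:10-17:20

The merged coverage is 09:00-09:30, 14:30-14:50, 16:20-17:10.
Complement within 08:20-17:20: 08:20-09:00, 09:30-14:30, 14:50-16:20, 17:10-17:20.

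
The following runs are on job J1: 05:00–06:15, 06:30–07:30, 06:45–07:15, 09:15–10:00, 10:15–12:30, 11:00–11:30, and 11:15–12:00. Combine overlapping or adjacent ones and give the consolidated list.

06:30–07:30 is disjoint → start new block.
06:45–07:15 overlaps/touches 06:30–07:30 → extend to 06:30–07:30.
09:15–10:00 is disjoint → start new block.
10:15–12:30 is disjoint → start new block.
11:00–11:30 overlaps/touches 10:15–12:30 → extend to 10:15–12:30.
11:15–12:00 overlaps/touches 10:15–12:30 → extend to 10:15–12:30.

05:00–06:15, 06:30–07:30, 09:15–10:00, 10:15–12:30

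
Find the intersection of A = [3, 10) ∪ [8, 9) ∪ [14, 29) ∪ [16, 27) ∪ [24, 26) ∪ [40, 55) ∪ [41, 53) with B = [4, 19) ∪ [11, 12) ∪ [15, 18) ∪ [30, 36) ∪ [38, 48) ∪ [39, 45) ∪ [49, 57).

[4, 10) ∪ [14, 19) ∪ [40, 48) ∪ [49, 55)

First set merges to [3, 10), [14, 29), [40, 55).
Second set merges to [4, 19), [30, 36), [38, 48), [49, 57).
[3, 10) ∩ B → [4, 10).
[14, 29) ∩ B → [14, 19).
[40, 55) ∩ B → [40, 48), [49, 55).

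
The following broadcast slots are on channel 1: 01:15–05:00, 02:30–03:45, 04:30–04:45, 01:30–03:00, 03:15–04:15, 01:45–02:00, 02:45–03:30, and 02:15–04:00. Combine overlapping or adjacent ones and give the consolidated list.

Sort by start: 01:15–05:00, 01:30–03:00, 01:45–02:00, 02:15–04:00, 02:30–03:45, 02:45–03:30, 03:15–04:15, 04:30–04:45.
01:30–03:00 overlaps/touches 01:15–05:00 → extend to 01:15–05:00.
01:45–02:00 overlaps/touches 01:15–05:00 → extend to 01:15–05:00.
02:15–04:00 overlaps/touches 01:15–05:00 → extend to 01:15–05:00.
02:30–03:45 overlaps/touches 01:15–05:00 → extend to 01:15–05:00.
02:45–03:30 overlaps/touches 01:15–05:00 → extend to 01:15–05:00.
03:15–04:15 overlaps/touches 01:15–05:00 → extend to 01:15–05:00.
04:30–04:45 overlaps/touches 01:15–05:00 → extend to 01:15–05:00.

01:15–05:00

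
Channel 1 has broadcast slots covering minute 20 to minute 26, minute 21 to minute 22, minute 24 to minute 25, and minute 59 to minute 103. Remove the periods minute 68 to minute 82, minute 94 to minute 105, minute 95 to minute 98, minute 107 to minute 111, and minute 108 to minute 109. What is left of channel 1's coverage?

A, merged: minute 20 to minute 26, minute 59 to minute 103.
B, merged: minute 68 to minute 82, minute 94 to minute 105, minute 107 to minute 111.
minute 20 to minute 26 is untouched.
minute 59 to minute 103 with B removed leaves minute 59 to minute 68, minute 82 to minute 94.

minute 20 to minute 26, minute 59 to minute 68, minute 82 to minute 94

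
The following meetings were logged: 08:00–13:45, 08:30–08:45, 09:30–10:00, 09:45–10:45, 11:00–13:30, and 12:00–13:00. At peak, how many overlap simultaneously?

3

Sweep endpoints in order; track running count of active intervals.
Peak of 3 reached at 09:45.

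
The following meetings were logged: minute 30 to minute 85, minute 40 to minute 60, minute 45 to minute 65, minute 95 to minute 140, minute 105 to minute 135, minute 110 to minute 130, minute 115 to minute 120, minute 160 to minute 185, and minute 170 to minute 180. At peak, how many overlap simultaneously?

4

Sweep endpoints in order; track running count of active intervals.
Peak of 4 reached at minute 115.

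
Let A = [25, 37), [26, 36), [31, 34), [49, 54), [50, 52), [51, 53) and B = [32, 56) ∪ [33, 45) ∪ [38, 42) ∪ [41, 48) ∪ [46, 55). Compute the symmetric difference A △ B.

[25, 32) ∪ [37, 49) ∪ [54, 56)

Merge the first list: [25, 37), [49, 54).
Merge the second list: [32, 56).
A \ B = [25, 32).
B \ A = [37, 49), [54, 56).
Union of the two gives the symmetric difference.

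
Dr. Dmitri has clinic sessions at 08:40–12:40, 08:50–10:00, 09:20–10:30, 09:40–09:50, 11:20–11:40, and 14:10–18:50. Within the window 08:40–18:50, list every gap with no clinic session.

After merging, the occupied span is 08:40–12:40, 14:10–18:50.
Complement within 08:40–18:50: 12:40–14:10.

12:40–14:10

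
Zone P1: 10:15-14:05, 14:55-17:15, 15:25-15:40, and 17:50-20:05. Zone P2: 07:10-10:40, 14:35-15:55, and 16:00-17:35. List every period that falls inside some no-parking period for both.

10:15–10:40, 14:55–15:55, 16:00–17:15

First set merges to 10:15–14:05, 14:55–17:15, 17:50–20:05.
10:15–14:05 ∩ B → 10:15–10:40.
14:55–17:15 ∩ B → 14:55–15:55, 16:00–17:15.
17:50–20:05 meets no B interval.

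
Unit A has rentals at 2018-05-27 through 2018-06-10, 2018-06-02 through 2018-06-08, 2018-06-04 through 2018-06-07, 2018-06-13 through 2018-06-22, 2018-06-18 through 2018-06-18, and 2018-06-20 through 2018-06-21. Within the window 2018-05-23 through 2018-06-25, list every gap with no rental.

The merged coverage is 2018-05-27 through 2018-06-10, 2018-06-13 through 2018-06-22.
Complement within 2018-05-23 through 2018-06-25: 2018-05-23 through 2018-05-26, 2018-06-11 through 2018-06-12, 2018-06-23 through 2018-06-25.

2018-05-23 through 2018-05-26, 2018-06-11 through 2018-06-12, 2018-06-23 through 2018-06-25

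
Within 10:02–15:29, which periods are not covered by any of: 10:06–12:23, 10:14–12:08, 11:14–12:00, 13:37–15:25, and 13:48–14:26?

10:02–10:06, 12:23–13:37, 15:25–15:29

After merging, the occupied span is 10:06–12:23, 13:37–15:25.
Complement within 10:02–15:29: 10:02–10:06, 12:23–13:37, 15:25–15:29.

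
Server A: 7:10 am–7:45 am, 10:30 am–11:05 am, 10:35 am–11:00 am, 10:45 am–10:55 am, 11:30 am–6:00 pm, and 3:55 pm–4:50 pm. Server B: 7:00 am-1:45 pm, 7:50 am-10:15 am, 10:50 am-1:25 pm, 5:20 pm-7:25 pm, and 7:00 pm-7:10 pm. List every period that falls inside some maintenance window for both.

7:10 am–7:45 am, 10:30 am–11:05 am, 11:30 am–1:45 pm, 5:20 pm–6:00 pm

Merge the first list: 7:10 am–7:45 am, 10:30 am–11:05 am, 11:30 am–6:00 pm.
Merge the second list: 7:00 am–1:45 pm, 5:20 pm–7:25 pm.
7:10 am–7:45 am overlaps B on 7:10 am–7:45 am.
10:30 am–11:05 am overlaps B on 10:30 am–11:05 am.
11:30 am–6:00 pm overlaps B on 11:30 am–1:45 pm, 5:20 pm–6:00 pm.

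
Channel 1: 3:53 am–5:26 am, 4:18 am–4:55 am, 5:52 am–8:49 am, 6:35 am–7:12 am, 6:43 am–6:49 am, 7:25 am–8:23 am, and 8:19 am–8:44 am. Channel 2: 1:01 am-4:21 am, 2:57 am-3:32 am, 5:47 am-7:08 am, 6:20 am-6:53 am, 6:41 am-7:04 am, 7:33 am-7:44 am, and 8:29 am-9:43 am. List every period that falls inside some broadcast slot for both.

Merge the first list: 3:53 am–5:26 am, 5:52 am–8:49 am.
Merge the second list: 1:01 am–4:21 am, 5:47 am–7:08 am, 7:33 am–7:44 am, 8:29 am–9:43 am.
3:53 am–5:26 am overlaps B on 3:53 am–4:21 am.
5:52 am–8:49 am overlaps B on 5:52 am–7:08 am, 7:33 am–7:44 am, 8:29 am–8:49 am.

3:53 am–4:21 am, 5:52 am–7:08 am, 7:33 am–7:44 am, 8:29 am–8:49 am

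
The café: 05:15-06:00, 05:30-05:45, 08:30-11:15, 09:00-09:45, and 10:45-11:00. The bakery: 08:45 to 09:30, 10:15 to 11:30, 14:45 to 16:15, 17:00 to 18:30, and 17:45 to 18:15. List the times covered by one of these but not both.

05:15–06:00, 08:30–08:45, 09:30–10:15, 11:15–11:30, 14:45–16:15, 17:00–18:30

Merge the first list: 05:15–06:00, 08:30–11:15.
Merge the second list: 08:45–09:30, 10:15–11:30, 14:45–16:15, 17:00–18:30.
A \ B = 05:15–06:00, 08:30–08:45, 09:30–10:15.
B \ A = 11:15–11:30, 14:45–16:15, 17:00–18:30.
Union of the two gives the symmetric difference.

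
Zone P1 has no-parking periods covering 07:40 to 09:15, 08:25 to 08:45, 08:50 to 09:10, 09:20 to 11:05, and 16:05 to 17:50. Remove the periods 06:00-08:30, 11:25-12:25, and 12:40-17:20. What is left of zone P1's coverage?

08:30–09:15, 09:20–11:05, 17:20–17:50

A, merged: 07:40–09:15, 09:20–11:05, 16:05–17:50.
07:40–09:15 minus B → 08:30–09:15.
09:20–11:05: no B overlap → unchanged.
16:05–17:50 minus B → 17:20–17:50.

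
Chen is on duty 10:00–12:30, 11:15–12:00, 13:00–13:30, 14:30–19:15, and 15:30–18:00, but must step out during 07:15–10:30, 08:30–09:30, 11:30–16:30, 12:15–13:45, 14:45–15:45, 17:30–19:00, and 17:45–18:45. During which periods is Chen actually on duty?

10:30-11:30, 16:30-17:30, 19:00-19:15

Merge the first list: 10:00-12:30, 13:00-13:30, 14:30-19:15.
Merge the second list: 07:15-10:30, 11:30-16:30, 17:30-19:00.
10:00-12:30 with B removed leaves 10:30-11:30.
13:00-13:30 lies entirely inside B → drops out.
14:30-19:15 with B removed leaves 16:30-17:30, 19:00-19:15.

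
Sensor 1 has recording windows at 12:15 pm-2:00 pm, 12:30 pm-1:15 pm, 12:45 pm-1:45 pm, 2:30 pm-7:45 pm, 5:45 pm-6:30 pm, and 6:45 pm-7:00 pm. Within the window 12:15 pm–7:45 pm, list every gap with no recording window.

After merging, the occupied span is 12:15 pm–2:00 pm, 2:30 pm–7:45 pm.
Gaps within 12:15 pm–7:45 pm: 2:00 pm–2:30 pm.

2:00 pm–2:30 pm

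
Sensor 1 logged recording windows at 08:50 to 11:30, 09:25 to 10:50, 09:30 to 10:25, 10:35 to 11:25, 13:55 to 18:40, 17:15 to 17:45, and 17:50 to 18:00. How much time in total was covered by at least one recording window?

7 h 25 min

Merged: 08:50–11:30, 13:55–18:40.
Lengths: 2 h 40 min + 4 h 45 min = 7 h 25 min.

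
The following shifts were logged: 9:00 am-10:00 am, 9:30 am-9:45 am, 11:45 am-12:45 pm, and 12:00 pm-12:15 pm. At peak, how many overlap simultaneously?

2

Walk the sorted start/end points keeping a running depth.
The depth first hits 2 at 9:30 am.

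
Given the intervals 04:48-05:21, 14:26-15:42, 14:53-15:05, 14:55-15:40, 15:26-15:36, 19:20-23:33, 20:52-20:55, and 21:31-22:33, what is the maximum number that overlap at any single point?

Walk the sorted start/end points keeping a running depth.
The depth first hits 3 at 14:55.

3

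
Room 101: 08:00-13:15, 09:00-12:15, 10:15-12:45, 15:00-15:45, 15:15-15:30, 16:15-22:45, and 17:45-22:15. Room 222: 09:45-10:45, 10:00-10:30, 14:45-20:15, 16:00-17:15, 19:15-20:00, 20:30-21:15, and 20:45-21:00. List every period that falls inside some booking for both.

A, merged: 08:00–13:15, 15:00–15:45, 16:15–22:45.
B, merged: 09:45–10:45, 14:45–20:15, 20:30–21:15.
08:00–13:15 overlaps B on 09:45–10:45.
15:00–15:45 overlaps B on 15:00–15:45.
16:15–22:45 overlaps B on 16:15–20:15, 20:30–21:15.

09:45–10:45, 15:00–15:45, 16:15–20:15, 20:30–21:15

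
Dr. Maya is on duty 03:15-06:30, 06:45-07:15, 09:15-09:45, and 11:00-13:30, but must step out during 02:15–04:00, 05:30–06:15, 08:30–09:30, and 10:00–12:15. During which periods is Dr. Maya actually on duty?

04:00-05:30, 06:15-06:30, 06:45-07:15, 09:30-09:45, 12:15-13:30

03:15-06:30 minus B → 04:00-05:30, 06:15-06:30.
06:45-07:15: no B overlap → unchanged.
09:15-09:45 minus B → 09:30-09:45.
11:00-13:30 minus B → 12:15-13:30.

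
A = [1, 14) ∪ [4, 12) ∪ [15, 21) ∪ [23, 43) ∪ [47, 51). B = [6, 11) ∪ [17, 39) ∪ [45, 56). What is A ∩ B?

Merge the first list: [1, 14), [15, 21), [23, 43), [47, 51).
[1, 14) ∩ B → [6, 11).
[15, 21) ∩ B → [17, 21).
[23, 43) ∩ B → [23, 39).
[47, 51) ∩ B → [47, 51).

[6, 11) ∪ [17, 21) ∪ [23, 39) ∪ [47, 51)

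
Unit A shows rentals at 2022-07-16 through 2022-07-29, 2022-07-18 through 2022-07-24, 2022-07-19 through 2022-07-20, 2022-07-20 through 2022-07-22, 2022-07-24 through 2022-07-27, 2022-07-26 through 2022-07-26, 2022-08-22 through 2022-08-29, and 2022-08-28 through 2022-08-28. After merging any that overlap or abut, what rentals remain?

2022-07-18 through 2022-07-24 overlaps/touches 2022-07-16 through 2022-07-29 → extend to 2022-07-16 through 2022-07-29.
2022-07-19 through 2022-07-20 overlaps/touches 2022-07-16 through 2022-07-29 → extend to 2022-07-16 through 2022-07-29.
2022-07-20 through 2022-07-22 overlaps/touches 2022-07-16 through 2022-07-29 → extend to 2022-07-16 through 2022-07-29.
2022-07-24 through 2022-07-27 overlaps/touches 2022-07-16 through 2022-07-29 → extend to 2022-07-16 through 2022-07-29.
2022-07-26 through 2022-07-26 overlaps/touches 2022-07-16 through 2022-07-29 → extend to 2022-07-16 through 2022-07-29.
2022-08-22 through 2022-08-29 is disjoint → start new block.
2022-08-28 through 2022-08-28 overlaps/touches 2022-08-22 through 2022-08-29 → extend to 2022-08-22 through 2022-08-29.

2022-07-16 through 2022-07-29, 2022-08-22 through 2022-08-29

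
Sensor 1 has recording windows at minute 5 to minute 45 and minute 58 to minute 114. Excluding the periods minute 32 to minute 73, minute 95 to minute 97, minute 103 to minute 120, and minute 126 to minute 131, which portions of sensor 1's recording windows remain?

minute 5 to minute 32, minute 73 to minute 95, minute 97 to minute 103

minute 5 to minute 45 \ B = minute 5 to minute 32.
minute 58 to minute 114 \ B = minute 73 to minute 95, minute 97 to minute 103.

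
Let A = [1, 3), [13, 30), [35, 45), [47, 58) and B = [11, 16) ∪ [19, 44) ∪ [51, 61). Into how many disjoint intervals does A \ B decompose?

4

A \ B = [1, 3), [16, 19), [44, 45), [47, 51).
That is 4 disjoint pieces.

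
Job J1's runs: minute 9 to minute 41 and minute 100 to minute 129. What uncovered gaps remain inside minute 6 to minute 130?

Covered (merged): minute 9 to minute 41, minute 100 to minute 129.
Uncovered inside minute 6 to minute 130: minute 6 to minute 9, minute 41 to minute 100, minute 129 to minute 130.

minute 6 to minute 9, minute 41 to minute 100, minute 129 to minute 130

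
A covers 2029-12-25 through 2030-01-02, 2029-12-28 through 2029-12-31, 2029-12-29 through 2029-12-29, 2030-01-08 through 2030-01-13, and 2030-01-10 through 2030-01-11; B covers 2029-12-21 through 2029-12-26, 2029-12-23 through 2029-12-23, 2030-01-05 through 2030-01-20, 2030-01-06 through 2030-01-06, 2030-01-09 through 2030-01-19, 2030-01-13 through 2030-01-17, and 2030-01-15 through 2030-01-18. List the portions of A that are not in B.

A, merged: 2029-12-25 through 2030-01-02, 2030-01-08 through 2030-01-13.
B, merged: 2029-12-21 through 2029-12-26, 2030-01-05 through 2030-01-20.
2029-12-25 through 2030-01-02 \ B = 2029-12-27 through 2030-01-02.
2030-01-08 through 2030-01-13: entirely removed.

2029-12-27 through 2030-01-02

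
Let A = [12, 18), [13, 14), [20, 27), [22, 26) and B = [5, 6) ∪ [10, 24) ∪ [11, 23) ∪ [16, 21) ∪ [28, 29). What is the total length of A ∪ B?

A, merged: [12, 18), [20, 27).
B, merged: [5, 6), [10, 24), [28, 29).
A ∪ B = [5, 6), [10, 27), [28, 29).
Total: 1 + 17 + 1 = 19.

19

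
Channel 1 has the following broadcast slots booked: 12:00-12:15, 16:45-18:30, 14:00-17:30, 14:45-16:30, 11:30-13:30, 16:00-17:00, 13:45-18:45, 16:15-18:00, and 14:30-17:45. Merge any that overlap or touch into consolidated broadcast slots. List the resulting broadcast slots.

Sort by start: 11:30-13:30, 12:00-12:15, 13:45-18:45, 14:00-17:30, 14:30-17:45, 14:45-16:30, 16:00-17:00, 16:15-18:00, 16:45-18:30.
12:00-12:15 overlaps/touches 11:30-13:30 → extend to 11:30-13:30.
13:45-18:45 is disjoint → start new block.
14:00-17:30 overlaps/touches 13:45-18:45 → extend to 13:45-18:45.
14:30-17:45 overlaps/touches 13:45-18:45 → extend to 13:45-18:45.
14:45-16:30 overlaps/touches 13:45-18:45 → extend to 13:45-18:45.
16:00-17:00 overlaps/touches 13:45-18:45 → extend to 13:45-18:45.
16:15-18:00 overlaps/touches 13:45-18:45 → extend to 13:45-18:45.
16:45-18:30 overlaps/touches 13:45-18:45 → extend to 13:45-18:45.

11:30-13:30, 13:45-18:45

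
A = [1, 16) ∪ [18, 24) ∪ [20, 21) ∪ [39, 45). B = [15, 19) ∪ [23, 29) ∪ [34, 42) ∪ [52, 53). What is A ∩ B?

[15, 16) ∪ [18, 19) ∪ [23, 24) ∪ [39, 42)

First set merges to [1, 16), [18, 24), [39, 45).
[1, 16) overlaps B on [15, 16).
[18, 24) overlaps B on [18, 19), [23, 24).
[39, 45) overlaps B on [39, 42).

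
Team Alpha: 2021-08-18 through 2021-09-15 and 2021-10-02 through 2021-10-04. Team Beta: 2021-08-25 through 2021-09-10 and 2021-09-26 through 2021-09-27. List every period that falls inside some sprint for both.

2021-08-25 through 2021-09-10

2021-08-18 through 2021-09-15 overlaps B on 2021-08-25 through 2021-09-10.
2021-10-02 through 2021-10-04 falls entirely outside B.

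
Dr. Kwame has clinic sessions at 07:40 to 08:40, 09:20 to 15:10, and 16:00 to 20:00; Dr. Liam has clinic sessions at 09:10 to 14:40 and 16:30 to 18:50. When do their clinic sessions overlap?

07:40-08:40: no overlap with the second set.
09:20-15:10 meets the second set on 09:20-14:40.
16:00-20:00 meets the second set on 16:30-18:50.

09:20-14:40, 16:30-18:50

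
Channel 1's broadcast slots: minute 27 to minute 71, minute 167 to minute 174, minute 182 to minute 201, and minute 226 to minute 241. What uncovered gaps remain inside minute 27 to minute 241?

minute 71 to minute 167, minute 174 to minute 182, minute 201 to minute 226

The merged coverage is minute 27 to minute 71, minute 167 to minute 174, minute 182 to minute 201, minute 226 to minute 241.
Gaps within minute 27 to minute 241: minute 71 to minute 167, minute 174 to minute 182, minute 201 to minute 226.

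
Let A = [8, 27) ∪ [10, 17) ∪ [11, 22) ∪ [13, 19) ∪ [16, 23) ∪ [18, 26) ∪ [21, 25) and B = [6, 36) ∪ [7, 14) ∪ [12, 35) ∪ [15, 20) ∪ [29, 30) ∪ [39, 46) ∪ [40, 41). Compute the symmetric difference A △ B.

[6, 8) ∪ [27, 36) ∪ [39, 46)

Merge the first list: [8, 27).
Merge the second list: [6, 36), [39, 46).
A \ B = none.
B \ A = [6, 8), [27, 36), [39, 46).
Union of the two gives the symmetric difference.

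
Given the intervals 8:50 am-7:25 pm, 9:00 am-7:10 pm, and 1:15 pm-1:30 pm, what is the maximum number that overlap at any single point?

3

Walk the sorted start/end points keeping a running depth.
The depth first hits 3 at 1:15 pm.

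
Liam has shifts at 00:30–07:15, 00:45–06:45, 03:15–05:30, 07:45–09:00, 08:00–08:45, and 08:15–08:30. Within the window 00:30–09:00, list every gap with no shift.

The merged coverage is 00:30–07:15, 07:45–09:00.
Uncovered inside 00:30–09:00: 07:15–07:45.

07:15–07:45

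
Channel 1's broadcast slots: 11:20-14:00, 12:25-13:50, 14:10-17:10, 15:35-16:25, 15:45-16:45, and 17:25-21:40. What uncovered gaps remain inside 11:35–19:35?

Covered (merged): 11:20–14:00, 14:10–17:10, 17:25–21:40.
Complement within 11:35–19:35: 14:00–14:10, 17:10–17:25.

14:00–14:10, 17:10–17:25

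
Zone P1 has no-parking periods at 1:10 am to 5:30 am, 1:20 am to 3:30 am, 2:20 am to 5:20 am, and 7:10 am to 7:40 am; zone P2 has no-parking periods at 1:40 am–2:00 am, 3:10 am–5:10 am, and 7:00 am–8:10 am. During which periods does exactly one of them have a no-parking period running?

1:10 am-1:40 am, 2:00 am-3:10 am, 5:10 am-5:30 am, 7:00 am-7:10 am, 7:40 am-8:10 am

A, merged: 1:10 am-5:30 am, 7:10 am-7:40 am.
A \ B = 1:10 am-1:40 am, 2:00 am-3:10 am, 5:10 am-5:30 am.
B \ A = 7:00 am-7:10 am, 7:40 am-8:10 am.
Union of the two gives the symmetric difference.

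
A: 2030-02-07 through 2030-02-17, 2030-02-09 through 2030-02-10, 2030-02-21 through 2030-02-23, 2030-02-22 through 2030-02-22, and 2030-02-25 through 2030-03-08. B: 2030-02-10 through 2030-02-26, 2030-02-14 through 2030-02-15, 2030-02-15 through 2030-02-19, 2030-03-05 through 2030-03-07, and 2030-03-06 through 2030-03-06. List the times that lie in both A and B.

2030-02-10 through 2030-02-17, 2030-02-21 through 2030-02-23, 2030-02-25 through 2030-02-26, 2030-03-05 through 2030-03-07

A, merged: 2030-02-07 through 2030-02-17, 2030-02-21 through 2030-02-23, 2030-02-25 through 2030-03-08.
B, merged: 2030-02-10 through 2030-02-26, 2030-03-05 through 2030-03-07.
2030-02-07 through 2030-02-17 meets the second set on 2030-02-10 through 2030-02-17.
2030-02-21 through 2030-02-23 meets the second set on 2030-02-21 through 2030-02-23.
2030-02-25 through 2030-03-08 meets the second set on 2030-02-25 through 2030-02-26, 2030-03-05 through 2030-03-07.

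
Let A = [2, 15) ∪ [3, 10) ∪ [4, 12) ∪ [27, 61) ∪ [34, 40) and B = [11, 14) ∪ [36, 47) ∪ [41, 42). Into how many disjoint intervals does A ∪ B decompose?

A, merged: [2, 15), [27, 61).
B, merged: [11, 14), [36, 47).
A ∪ B = [2, 15), [27, 61).
That is 2 disjoint pieces.

2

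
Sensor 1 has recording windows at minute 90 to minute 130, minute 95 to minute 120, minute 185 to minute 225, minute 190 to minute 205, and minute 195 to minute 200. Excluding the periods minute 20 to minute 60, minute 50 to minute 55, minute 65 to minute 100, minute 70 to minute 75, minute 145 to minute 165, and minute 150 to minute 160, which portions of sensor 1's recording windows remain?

First set merges to minute 90 to minute 130, minute 185 to minute 225.
Second set merges to minute 20 to minute 60, minute 65 to minute 100, minute 145 to minute 165.
minute 90 to minute 130 \ B = minute 100 to minute 130.
minute 185 to minute 225: nothing removed.

minute 100 to minute 130, minute 185 to minute 225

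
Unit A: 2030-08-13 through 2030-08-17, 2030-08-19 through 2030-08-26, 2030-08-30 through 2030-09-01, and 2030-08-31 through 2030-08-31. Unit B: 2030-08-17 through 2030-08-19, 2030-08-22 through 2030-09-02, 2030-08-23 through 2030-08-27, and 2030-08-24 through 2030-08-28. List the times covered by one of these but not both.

2030-08-13 through 2030-08-16, 2030-08-18 through 2030-08-18, 2030-08-20 through 2030-08-21, 2030-08-27 through 2030-08-29, 2030-09-02 through 2030-09-02

Merge the first list: 2030-08-13 through 2030-08-17, 2030-08-19 through 2030-08-26, 2030-08-30 through 2030-09-01.
Merge the second list: 2030-08-17 through 2030-08-19, 2030-08-22 through 2030-09-02.
Only in the first: 2030-08-13 through 2030-08-16, 2030-08-20 through 2030-08-21.
Only in the second: 2030-08-18 through 2030-08-18, 2030-08-27 through 2030-08-29, 2030-09-02 through 2030-09-02.
Together these are the periods covered by exactly one.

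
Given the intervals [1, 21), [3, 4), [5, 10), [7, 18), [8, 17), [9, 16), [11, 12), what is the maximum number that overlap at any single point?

5

At 9, 5 of the intervals are simultaneously active.
No point has more.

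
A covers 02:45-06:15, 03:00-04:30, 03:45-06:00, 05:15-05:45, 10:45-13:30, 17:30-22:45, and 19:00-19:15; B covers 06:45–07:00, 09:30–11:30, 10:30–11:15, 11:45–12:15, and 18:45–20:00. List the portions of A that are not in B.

First set merges to 02:45-06:15, 10:45-13:30, 17:30-22:45.
Second set merges to 06:45-07:00, 09:30-11:30, 11:45-12:15, 18:45-20:00.
02:45-06:15 is untouched.
10:45-13:30 with B removed leaves 11:30-11:45, 12:15-13:30.
17:30-22:45 with B removed leaves 17:30-18:45, 20:00-22:45.

02:45-06:15, 11:30-11:45, 12:15-13:30, 17:30-18:45, 20:00-22:45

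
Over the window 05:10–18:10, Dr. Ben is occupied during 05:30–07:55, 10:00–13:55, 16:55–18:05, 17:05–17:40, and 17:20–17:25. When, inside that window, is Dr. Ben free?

05:10–05:30, 07:55–10:00, 13:55–16:55, 18:05–18:10

Covered (merged): 05:30–07:55, 10:00–13:55, 16:55–18:05.
Gaps within 05:10–18:10: 05:10–05:30, 07:55–10:00, 13:55–16:55, 18:05–18:10.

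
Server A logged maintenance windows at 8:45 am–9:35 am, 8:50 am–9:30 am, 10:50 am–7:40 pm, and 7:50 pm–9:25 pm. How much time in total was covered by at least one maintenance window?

11 h 15 min

Merged: 8:45 am–9:35 am, 10:50 am–7:40 pm, 7:50 pm–9:25 pm.
Lengths: 50 min + 8 h 50 min + 1 h 35 min = 11 h 15 min.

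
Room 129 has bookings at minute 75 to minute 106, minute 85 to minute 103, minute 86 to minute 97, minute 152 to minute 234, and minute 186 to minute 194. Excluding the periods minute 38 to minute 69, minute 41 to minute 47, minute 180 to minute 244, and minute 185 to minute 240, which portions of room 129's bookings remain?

First set merges to minute 75 to minute 106, minute 152 to minute 234.
Second set merges to minute 38 to minute 69, minute 180 to minute 244.
minute 75 to minute 106: no B overlap → unchanged.
minute 152 to minute 234 minus B → minute 152 to minute 180.

minute 75 to minute 106, minute 152 to minute 180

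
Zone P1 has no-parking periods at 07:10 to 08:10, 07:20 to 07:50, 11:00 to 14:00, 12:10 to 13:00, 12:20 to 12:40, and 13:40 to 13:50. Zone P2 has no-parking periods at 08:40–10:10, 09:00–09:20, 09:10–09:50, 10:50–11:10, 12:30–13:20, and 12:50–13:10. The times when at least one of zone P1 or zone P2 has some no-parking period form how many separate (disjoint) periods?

3

First set merges to 07:10–08:10, 11:00–14:00.
Second set merges to 08:40–10:10, 10:50–11:10, 12:30–13:20.
A ∪ B = 07:10–08:10, 08:40–10:10, 10:50–14:00.
That is 3 disjoint pieces.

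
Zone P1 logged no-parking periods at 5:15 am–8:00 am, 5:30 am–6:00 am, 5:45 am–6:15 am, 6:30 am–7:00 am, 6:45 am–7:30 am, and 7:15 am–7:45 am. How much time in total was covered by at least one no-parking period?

2 h 45 min

Merged: 5:15 am–8:00 am.
Length: 2 h 45 min.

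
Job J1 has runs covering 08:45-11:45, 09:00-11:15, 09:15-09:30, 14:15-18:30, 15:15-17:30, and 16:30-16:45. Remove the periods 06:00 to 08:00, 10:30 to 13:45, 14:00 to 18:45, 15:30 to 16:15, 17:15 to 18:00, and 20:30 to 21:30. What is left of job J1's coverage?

A, merged: 08:45–11:45, 14:15–18:30.
B, merged: 06:00–08:00, 10:30–13:45, 14:00–18:45, 20:30–21:30.
08:45–11:45 with B removed leaves 08:45–10:30.
14:15–18:30 lies entirely inside B → drops out.

08:45–10:30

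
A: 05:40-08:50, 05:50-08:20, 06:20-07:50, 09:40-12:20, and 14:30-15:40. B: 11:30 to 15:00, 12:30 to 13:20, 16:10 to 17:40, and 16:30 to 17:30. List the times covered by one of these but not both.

05:40–08:50, 09:40–11:30, 12:20–14:30, 15:00–15:40, 16:10–17:40

First set merges to 05:40–08:50, 09:40–12:20, 14:30–15:40.
Second set merges to 11:30–15:00, 16:10–17:40.
A but not B: 05:40–08:50, 09:40–11:30, 15:00–15:40.
B but not A: 12:20–14:30, 16:10–17:40.
Combining gives A △ B.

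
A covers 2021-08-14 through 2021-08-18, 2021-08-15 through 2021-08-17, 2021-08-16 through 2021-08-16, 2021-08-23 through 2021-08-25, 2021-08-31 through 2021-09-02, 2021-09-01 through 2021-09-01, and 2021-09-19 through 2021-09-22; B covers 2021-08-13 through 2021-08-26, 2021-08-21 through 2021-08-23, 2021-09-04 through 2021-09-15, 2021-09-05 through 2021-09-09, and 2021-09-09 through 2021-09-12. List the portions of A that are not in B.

Merge the first list: 2021-08-14 through 2021-08-18, 2021-08-23 through 2021-08-25, 2021-08-31 through 2021-09-02, 2021-09-19 through 2021-09-22.
Merge the second list: 2021-08-13 through 2021-08-26, 2021-09-04 through 2021-09-15.
2021-08-14 through 2021-08-18: entirely removed.
2021-08-23 through 2021-08-25: entirely removed.
2021-08-31 through 2021-09-02: nothing removed.
2021-09-19 through 2021-09-22: nothing removed.

2021-08-31 through 2021-09-02, 2021-09-19 through 2021-09-22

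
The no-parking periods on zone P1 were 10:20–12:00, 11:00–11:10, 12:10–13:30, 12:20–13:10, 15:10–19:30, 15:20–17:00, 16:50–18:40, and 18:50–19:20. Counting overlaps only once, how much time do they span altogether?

7 h 20 min

Merged: 10:20–12:00, 12:10–13:30, 15:10–19:30.
Lengths: 1 h 40 min + 1 h 20 min + 4 h 20 min = 7 h 20 min.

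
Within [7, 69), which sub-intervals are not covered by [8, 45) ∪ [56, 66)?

After merging, the occupied span is [8, 45), [56, 66).
Gaps within [7, 69): [7, 8), [45, 56), [66, 69).

[7, 8) ∪ [45, 56) ∪ [66, 69)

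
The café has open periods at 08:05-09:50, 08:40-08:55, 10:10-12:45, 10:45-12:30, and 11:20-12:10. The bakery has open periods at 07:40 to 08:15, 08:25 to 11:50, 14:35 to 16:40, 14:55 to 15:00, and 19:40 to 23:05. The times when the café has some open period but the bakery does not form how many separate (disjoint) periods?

2

Merge the first list: 08:05-09:50, 10:10-12:45.
Merge the second list: 07:40-08:15, 08:25-11:50, 14:35-16:40, 19:40-23:05.
A \ B = 08:15-08:25, 11:50-12:45.
That is 2 disjoint pieces.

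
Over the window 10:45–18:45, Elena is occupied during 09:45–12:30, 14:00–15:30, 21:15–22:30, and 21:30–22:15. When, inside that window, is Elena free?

12:30-14:00, 15:30-18:45

Covered (merged): 09:45-12:30, 14:00-15:30, 21:15-22:30.
Uncovered inside 10:45-18:45: 12:30-14:00, 15:30-18:45.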